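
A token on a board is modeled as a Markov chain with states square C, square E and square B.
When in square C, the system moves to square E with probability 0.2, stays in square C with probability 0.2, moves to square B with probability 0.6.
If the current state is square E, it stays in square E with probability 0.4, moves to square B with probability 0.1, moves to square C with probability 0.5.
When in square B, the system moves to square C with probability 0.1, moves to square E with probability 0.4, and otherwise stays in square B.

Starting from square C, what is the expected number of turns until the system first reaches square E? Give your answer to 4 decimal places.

Let t(s) be the expected number of turns to first reach square E from state s, with t(square E) = 0. Conditioning on the first turn:
t(square C) = 1 + 0.2·t(square C) + 0.6·t(square B)
t(square B) = 1 + 0.1·t(square C) + 0.5·t(square B)
Solving: t(square C) = 3.2353, t(square B) = 2.6471.
Expected turns from square C to square E: 3.2353.

3.2353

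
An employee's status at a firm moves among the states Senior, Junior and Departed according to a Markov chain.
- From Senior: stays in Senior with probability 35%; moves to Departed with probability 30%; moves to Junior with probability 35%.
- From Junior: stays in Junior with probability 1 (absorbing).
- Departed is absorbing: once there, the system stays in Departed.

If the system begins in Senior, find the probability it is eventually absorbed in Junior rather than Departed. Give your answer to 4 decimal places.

0.5385

Let h(s) be the probability of absorption at Junior starting from transient state s. Then h(Junior) = 1 and h(Departed) = 0. By first-step analysis:
h(Senior) = 0.35·h(Senior) + 0.35·1 + 0.3·0
Solving: h(Senior) = 0.5385.
Starting from Senior, the probability is 0.5385.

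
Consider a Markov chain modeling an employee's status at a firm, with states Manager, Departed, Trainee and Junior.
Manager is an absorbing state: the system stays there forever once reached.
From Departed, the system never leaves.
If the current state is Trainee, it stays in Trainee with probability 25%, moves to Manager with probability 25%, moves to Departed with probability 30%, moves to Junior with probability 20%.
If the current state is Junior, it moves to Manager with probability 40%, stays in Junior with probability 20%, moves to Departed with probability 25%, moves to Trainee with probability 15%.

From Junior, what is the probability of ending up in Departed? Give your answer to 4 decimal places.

Let h(s) be the probability of absorption at Departed starting from transient state s. Then h(Departed) = 1 and h(Manager) = 0. By first-step analysis:
h(Trainee) = 0.25·0 + 0.3·1 + 0.25·h(Trainee) + 0.2·h(Junior)
h(Junior) = 0.4·0 + 0.25·1 + 0.15·h(Trainee) + 0.2·h(Junior)
Solving: h(Trainee) = 0.5088, h(Junior) = 0.4079.
Starting from Junior, the probability is 0.4079.

0.4079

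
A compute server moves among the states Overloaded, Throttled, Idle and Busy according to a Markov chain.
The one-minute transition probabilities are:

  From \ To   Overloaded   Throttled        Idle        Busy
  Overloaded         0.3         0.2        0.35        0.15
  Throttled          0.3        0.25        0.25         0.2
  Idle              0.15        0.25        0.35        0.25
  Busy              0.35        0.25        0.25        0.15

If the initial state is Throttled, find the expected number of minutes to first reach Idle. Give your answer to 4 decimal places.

3.5603

Let t(s) be the expected number of minutes to first reach Idle from state s, with t(Idle) = 0. Conditioning on the first minute:
t(Overloaded) = 1 + 0.3·t(Overloaded) + 0.2·t(Throttled) + 0.15·t(Busy)
t(Throttled) = 1 + 0.3·t(Overloaded) + 0.25·t(Throttled) + 0.2·t(Busy)
t(Busy) = 1 + 0.35·t(Overloaded) + 0.25·t(Throttled) + 0.15·t(Busy)
Solving: t(Overloaded) = 3.2051, t(Throttled) = 3.5603, t(Busy) = 3.5433.
Expected minutes from Throttled to Idle: 3.5603.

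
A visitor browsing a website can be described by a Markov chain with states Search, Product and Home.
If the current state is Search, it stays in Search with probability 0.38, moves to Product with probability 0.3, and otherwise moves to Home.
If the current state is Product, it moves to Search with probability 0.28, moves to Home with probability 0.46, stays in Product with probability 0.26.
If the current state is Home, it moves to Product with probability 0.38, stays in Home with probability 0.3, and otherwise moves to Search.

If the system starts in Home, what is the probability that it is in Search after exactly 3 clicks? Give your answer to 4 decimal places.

0.3271

Propagate the distribution vector 3 clicks from Home.
After 0 clicks: (0.0000, 0.0000, 1.0000)
After 1 click: (0.3200, 0.3800, 0.3000)
After 2 clicks: (0.3240, 0.3088, 0.3672)
After 3 clicks: (0.3271, 0.3170, 0.3559)
P(in Search after 3 clicks) = 0.3271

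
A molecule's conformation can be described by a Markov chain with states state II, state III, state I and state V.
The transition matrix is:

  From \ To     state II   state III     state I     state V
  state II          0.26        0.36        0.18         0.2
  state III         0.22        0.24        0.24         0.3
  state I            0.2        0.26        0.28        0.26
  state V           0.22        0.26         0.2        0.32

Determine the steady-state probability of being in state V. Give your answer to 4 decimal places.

0.2741

Let the stationary distribution be π with π = πP and π_1 + π_2 + π_3 + π_4 = 1.
π_1 = 0.26·π_1 + 0.22·π_2 + 0.2·π_3 + 0.22·π_4
π_2 = 0.36·π_1 + 0.24·π_2 + 0.26·π_3 + 0.26·π_4
π_3 = 0.18·π_1 + 0.24·π_2 + 0.28·π_3 + 0.2·π_4
Solving with the normalization constraint gives π = (0.2245, 0.2769, 0.2246, 0.2741).
So the stationary probability of state V is 0.2741.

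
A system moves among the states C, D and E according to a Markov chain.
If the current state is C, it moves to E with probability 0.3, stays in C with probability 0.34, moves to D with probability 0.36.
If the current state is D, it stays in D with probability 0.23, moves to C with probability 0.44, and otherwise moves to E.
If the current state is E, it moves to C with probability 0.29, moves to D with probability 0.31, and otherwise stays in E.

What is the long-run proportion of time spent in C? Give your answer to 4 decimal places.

Let the stationary distribution be π with π = πP and π_1 + π_2 + π_3 = 1.
π_1 = 0.34·π_1 + 0.44·π_2 + 0.29·π_3
π_2 = 0.36·π_1 + 0.23·π_2 + 0.31·π_3
Solving with the normalization constraint gives π = (0.3532, 0.3034, 0.3434).
So the stationary probability of C is 0.3532.

0.3532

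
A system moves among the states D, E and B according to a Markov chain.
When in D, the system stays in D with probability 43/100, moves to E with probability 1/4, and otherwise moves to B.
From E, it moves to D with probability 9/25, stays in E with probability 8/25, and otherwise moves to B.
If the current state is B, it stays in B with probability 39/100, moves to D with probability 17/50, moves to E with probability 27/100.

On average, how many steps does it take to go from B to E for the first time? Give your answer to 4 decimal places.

Let t(s) be the expected number of steps to first reach E from state s, with t(E) = 0. Conditioning on the first step:
t(D) = 1 + 0.43·t(D) + 0.32·t(B)
t(B) = 1 + 0.34·t(D) + 0.39·t(B)
Solving: t(D) = 3.8928, t(B) = 3.8091.
Expected steps from B to E: 3.8091.

3.8091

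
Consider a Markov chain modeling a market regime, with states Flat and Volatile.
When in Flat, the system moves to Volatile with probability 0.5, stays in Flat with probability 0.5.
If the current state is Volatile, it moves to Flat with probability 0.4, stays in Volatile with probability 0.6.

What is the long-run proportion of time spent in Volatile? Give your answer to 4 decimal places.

Let the stationary distribution be π with π = πP and π_1 + π_2 = 1.
π_1 = 0.5·π_1 + 0.4·π_2
Solving with the normalization constraint gives π = (0.4444, 0.5556).
So the stationary probability of Volatile is 0.5556.

0.5556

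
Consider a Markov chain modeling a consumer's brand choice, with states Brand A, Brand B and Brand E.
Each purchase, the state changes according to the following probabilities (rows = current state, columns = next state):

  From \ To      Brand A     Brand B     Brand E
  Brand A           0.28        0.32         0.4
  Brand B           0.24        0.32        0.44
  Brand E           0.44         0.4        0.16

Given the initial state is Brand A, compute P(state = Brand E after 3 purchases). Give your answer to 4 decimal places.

Propagate the distribution vector 3 purchases from Brand A.
After 0 purchases: (1.0000, 0.0000, 0.0000)
After 1 purchase: (0.2800, 0.3200, 0.4000)
After 2 purchases: (0.3312, 0.3520, 0.3168)
After 3 purchases: (0.3166, 0.3453, 0.3380)
P(in Brand E after 3 purchases) = 0.3380

0.3380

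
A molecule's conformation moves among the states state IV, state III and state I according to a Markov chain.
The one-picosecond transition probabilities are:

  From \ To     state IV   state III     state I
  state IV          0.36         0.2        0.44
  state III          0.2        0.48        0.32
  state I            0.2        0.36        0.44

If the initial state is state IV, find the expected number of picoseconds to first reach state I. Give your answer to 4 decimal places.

Let t(s) be the expected number of picoseconds to first reach state I from state s, with t(state I) = 0. Conditioning on the first picosecond:
t(state IV) = 1 + 0.36·t(state IV) + 0.2·t(state III)
t(state III) = 1 + 0.2·t(state IV) + 0.48·t(state III)
Solving: t(state IV) = 2.4590, t(state III) = 2.8689.
Expected picoseconds from state IV to state I: 2.4590.

2.4590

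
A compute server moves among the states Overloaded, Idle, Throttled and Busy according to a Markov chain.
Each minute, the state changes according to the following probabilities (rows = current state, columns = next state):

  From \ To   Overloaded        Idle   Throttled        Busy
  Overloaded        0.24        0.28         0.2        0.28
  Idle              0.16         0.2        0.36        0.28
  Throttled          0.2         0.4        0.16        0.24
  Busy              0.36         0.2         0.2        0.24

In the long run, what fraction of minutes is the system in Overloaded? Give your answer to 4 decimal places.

0.2406

Let the stationary distribution be π with π = πP and π_1 + π_2 + π_3 + π_4 = 1.
π_1 = 0.24·π_1 + 0.16·π_2 + 0.2·π_3 + 0.36·π_4
π_2 = 0.28·π_1 + 0.2·π_2 + 0.4·π_3 + 0.2·π_4
π_3 = 0.2·π_1 + 0.36·π_2 + 0.16·π_3 + 0.2·π_4
Solving with the normalization constraint gives π = (0.2406, 0.2659, 0.2332, 0.2603).
So the stationary probability of Overloaded is 0.2406.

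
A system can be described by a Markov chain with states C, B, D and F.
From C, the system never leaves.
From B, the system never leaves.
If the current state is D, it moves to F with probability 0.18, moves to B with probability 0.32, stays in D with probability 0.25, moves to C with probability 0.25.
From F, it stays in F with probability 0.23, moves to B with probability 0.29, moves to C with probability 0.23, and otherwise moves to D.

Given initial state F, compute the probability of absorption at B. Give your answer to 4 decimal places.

Let h(s) be the probability of absorption at B starting from transient state s. Then h(B) = 1 and h(C) = 0. By first-step analysis:
h(D) = 0.25·0 + 0.32·1 + 0.25·h(D) + 0.18·h(F)
h(F) = 0.23·0 + 0.29·1 + 0.25·h(D) + 0.23·h(F)
Solving: h(D) = 0.5608, h(F) = 0.5587.
Starting from F, the probability is 0.5587.

0.5587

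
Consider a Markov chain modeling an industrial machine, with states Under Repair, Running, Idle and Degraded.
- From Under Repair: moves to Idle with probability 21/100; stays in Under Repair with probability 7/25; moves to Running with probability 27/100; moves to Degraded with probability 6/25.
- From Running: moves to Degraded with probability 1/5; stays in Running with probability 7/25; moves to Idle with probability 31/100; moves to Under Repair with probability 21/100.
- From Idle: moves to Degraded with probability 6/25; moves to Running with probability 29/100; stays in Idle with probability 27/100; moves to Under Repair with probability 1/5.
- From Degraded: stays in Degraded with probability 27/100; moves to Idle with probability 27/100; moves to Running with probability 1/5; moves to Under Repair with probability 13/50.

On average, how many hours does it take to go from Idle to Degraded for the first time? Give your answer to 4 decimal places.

Let t(s) be the expected number of hours to first reach Degraded from state s, with t(Degraded) = 0. Conditioning on the first hour:
t(Under Repair) = 1 + 0.28·t(Under Repair) + 0.27·t(Running) + 0.21·t(Idle)
t(Running) = 1 + 0.21·t(Under Repair) + 0.28·t(Running) + 0.31·t(Idle)
t(Idle) = 1 + 0.2·t(Under Repair) + 0.29·t(Running) + 0.27·t(Idle)
Solving: t(Under Repair) = 4.3690, t(Running) = 4.5459, t(Idle) = 4.3727.
Expected hours from Idle to Degraded: 4.3727.

4.3727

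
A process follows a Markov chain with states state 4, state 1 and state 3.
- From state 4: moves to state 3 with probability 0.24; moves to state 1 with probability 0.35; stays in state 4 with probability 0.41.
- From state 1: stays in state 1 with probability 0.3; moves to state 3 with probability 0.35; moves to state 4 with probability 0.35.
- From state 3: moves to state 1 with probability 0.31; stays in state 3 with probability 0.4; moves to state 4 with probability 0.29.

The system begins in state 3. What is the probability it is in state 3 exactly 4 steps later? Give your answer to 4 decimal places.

Propagate the distribution vector 4 steps from state 3.
After 0 steps: (0.0000, 0.0000, 1.0000)
After 1 step: (0.2900, 0.3100, 0.4000)
After 2 steps: (0.3434, 0.3185, 0.3381)
After 3 steps: (0.3503, 0.3206, 0.3291)
After 4 steps: (0.3513, 0.3208, 0.3279)
P(in state 3 after 4 steps) = 0.3279

0.3279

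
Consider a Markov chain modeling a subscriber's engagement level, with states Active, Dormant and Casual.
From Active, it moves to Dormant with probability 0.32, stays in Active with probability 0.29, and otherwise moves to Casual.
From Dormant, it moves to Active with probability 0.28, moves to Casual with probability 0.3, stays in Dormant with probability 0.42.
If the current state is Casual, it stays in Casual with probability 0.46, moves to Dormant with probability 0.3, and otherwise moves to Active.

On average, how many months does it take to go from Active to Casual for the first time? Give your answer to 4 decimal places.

2.7933

Let t(s) be the expected number of months to first reach Casual from state s, with t(Casual) = 0. Conditioning on the first month:
t(Active) = 1 + 0.29·t(Active) + 0.32·t(Dormant)
t(Dormant) = 1 + 0.28·t(Active) + 0.42·t(Dormant)
Solving: t(Active) = 2.7933, t(Dormant) = 3.0726.
Expected months from Active to Casual: 2.7933.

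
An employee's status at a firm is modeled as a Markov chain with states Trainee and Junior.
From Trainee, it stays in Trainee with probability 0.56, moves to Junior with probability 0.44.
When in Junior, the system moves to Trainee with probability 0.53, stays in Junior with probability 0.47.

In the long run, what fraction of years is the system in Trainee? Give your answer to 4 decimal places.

0.5464

Let the stationary distribution be π with π = πP and π_1 + π_2 = 1.
π_1 = 0.56·π_1 + 0.53·π_2
Solving with the normalization constraint gives π = (0.5464, 0.4536).
So the stationary probability of Trainee is 0.5464.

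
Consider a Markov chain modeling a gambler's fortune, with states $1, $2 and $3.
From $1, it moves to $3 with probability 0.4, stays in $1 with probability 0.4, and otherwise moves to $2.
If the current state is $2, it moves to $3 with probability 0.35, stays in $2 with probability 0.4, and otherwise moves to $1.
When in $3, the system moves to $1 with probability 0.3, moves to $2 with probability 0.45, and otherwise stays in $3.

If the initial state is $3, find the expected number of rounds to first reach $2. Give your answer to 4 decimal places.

Let t(s) be the expected number of rounds to first reach $2 from state s, with t($2) = 0. Conditioning on the first round:
t($1) = 1 + 0.4·t($1) + 0.4·t($3)
t($3) = 1 + 0.3·t($1) + 0.25·t($3)
Solving: t($1) = 3.4848, t($3) = 2.7273.
Expected rounds from $3 to $2: 2.7273.

2.7273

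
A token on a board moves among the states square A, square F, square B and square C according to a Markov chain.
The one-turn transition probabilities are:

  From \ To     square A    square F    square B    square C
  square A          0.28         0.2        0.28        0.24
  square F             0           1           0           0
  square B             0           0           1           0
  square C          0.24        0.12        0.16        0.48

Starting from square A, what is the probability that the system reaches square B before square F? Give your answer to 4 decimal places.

0.5808

Let h(s) be the probability of absorption at square B starting from transient state s. Then h(square B) = 1 and h(square F) = 0. By first-step analysis:
h(square A) = 0.28·h(square A) + 0.2·0 + 0.28·1 + 0.24·h(square C)
h(square C) = 0.24·h(square A) + 0.12·0 + 0.16·1 + 0.48·h(square C)
Solving: h(square A) = 0.5808, h(square C) = 0.5758.
Starting from square A, the probability is 0.5808.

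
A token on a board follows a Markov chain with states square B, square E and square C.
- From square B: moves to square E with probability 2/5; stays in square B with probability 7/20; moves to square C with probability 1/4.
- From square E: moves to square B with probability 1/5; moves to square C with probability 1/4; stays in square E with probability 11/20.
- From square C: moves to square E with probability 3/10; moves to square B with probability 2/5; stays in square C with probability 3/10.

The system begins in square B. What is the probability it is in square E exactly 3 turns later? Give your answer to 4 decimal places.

Propagate the distribution vector 3 turns from square B.
After 0 turns: (1.0000, 0.0000, 0.0000)
After 1 turn: (0.3500, 0.4000, 0.2500)
After 2 turns: (0.3025, 0.4350, 0.2625)
After 3 turns: (0.2979, 0.4390, 0.2631)
P(in square E after 3 turns) = 0.4390

0.4390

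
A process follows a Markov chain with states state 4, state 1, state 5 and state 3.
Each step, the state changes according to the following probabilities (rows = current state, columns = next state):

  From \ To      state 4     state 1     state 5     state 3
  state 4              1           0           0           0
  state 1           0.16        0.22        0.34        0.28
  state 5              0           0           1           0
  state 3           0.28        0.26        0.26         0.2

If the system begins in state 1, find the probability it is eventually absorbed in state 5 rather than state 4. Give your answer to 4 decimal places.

0.6255

Let h(s) be the probability of absorption at state 5 starting from transient state s. Then h(state 5) = 1 and h(state 4) = 0. By first-step analysis:
h(state 1) = 0.16·0 + 0.22·h(state 1) + 0.34·1 + 0.28·h(state 3)
h(state 3) = 0.28·0 + 0.26·h(state 1) + 0.26·1 + 0.2·h(state 3)
Solving: h(state 1) = 0.6255, h(state 3) = 0.5283.
Starting from state 1, the probability is 0.6255.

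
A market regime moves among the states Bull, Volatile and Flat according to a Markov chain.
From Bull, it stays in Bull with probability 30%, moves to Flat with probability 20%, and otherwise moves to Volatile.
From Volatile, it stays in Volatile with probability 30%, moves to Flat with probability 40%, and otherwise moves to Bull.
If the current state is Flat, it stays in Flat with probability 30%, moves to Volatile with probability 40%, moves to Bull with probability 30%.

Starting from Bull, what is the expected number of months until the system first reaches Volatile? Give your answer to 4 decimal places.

Let t(s) be the expected number of months to first reach Volatile from state s, with t(Volatile) = 0. Conditioning on the first month:
t(Bull) = 1 + 0.3·t(Bull) + 0.2·t(Flat)
t(Flat) = 1 + 0.3·t(Bull) + 0.3·t(Flat)
Solving: t(Bull) = 2.0930, t(Flat) = 2.3256.
Expected months from Bull to Volatile: 2.0930.

2.0930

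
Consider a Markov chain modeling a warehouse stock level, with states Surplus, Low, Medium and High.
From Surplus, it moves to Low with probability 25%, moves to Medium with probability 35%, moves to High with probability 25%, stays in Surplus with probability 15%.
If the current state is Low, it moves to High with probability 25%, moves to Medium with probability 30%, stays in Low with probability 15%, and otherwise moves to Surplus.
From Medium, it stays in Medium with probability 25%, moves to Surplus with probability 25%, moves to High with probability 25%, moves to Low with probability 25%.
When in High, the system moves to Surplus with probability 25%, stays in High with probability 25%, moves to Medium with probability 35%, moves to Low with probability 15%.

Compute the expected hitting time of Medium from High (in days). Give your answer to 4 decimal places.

Let t(s) be the expected number of days to first reach Medium from state s, with t(Medium) = 0. Conditioning on the first day:
t(Surplus) = 1 + 0.15·t(Surplus) + 0.25·t(Low) + 0.25·t(High)
t(Low) = 1 + 0.3·t(Surplus) + 0.15·t(Low) + 0.25·t(High)
t(High) = 1 + 0.25·t(Surplus) + 0.15·t(Low) + 0.25·t(High)
Solving: t(Surplus) = 2.9431, t(Low) = 3.0769, t(High) = 2.9298.
Expected days from High to Medium: 2.9298.

2.9298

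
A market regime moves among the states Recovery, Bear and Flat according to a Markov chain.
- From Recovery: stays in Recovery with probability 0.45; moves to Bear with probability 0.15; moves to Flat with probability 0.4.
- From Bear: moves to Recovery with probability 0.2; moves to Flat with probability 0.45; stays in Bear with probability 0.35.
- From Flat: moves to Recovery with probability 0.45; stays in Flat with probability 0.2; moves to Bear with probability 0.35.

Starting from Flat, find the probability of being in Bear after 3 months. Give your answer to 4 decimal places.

0.2775

Propagate the distribution vector 3 months from Flat.
After 0 months: (0.0000, 0.0000, 1.0000)
After 1 month: (0.4500, 0.3500, 0.2000)
After 2 months: (0.3625, 0.2600, 0.3775)
After 3 months: (0.3850, 0.2775, 0.3375)
P(in Bear after 3 months) = 0.2775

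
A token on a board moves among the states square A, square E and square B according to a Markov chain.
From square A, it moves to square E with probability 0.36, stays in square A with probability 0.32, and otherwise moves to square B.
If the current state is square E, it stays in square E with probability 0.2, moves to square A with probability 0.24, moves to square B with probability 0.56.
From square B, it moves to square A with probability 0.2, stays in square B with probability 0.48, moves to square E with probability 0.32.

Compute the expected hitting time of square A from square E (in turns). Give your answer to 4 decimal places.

4.5608

Let t(s) be the expected number of turns to first reach square A from state s, with t(square A) = 0. Conditioning on the first turn:
t(square E) = 1 + 0.2·t(square E) + 0.56·t(square B)
t(square B) = 1 + 0.32·t(square E) + 0.48·t(square B)
Solving: t(square E) = 4.5608, t(square B) = 4.7297.
Expected turns from square E to square A: 4.5608.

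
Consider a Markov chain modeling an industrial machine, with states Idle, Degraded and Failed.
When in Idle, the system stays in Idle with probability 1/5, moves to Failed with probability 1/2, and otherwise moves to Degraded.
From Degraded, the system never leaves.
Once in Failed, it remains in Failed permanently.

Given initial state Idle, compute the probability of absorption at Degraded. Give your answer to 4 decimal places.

0.3750

Let h(s) be the probability of absorption at Degraded starting from transient state s. Then h(Degraded) = 1 and h(Failed) = 0. By first-step analysis:
h(Idle) = 0.2·h(Idle) + 0.3·1 + 0.5·0
Solving: h(Idle) = 0.3750.
Starting from Idle, the probability is 0.3750.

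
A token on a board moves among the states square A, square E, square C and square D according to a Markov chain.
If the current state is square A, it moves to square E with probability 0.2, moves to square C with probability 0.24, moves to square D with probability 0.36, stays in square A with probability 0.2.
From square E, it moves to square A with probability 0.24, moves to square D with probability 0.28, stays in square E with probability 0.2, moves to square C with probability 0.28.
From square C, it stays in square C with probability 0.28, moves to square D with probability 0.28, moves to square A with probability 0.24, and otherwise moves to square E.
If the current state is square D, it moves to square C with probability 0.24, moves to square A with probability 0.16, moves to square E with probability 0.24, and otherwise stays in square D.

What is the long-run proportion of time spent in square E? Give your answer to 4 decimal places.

Let the stationary distribution be π with π = πP and π_1 + π_2 + π_3 + π_4 = 1.
π_1 = 0.2·π_1 + 0.24·π_2 + 0.24·π_3 + 0.16·π_4
π_2 = 0.2·π_1 + 0.2·π_2 + 0.2·π_3 + 0.24·π_4
π_3 = 0.24·π_1 + 0.28·π_2 + 0.28·π_3 + 0.24·π_4
Solving with the normalization constraint gives π = (0.2060, 0.2129, 0.2589, 0.3223).
So the stationary probability of square E is 0.2129.

0.2129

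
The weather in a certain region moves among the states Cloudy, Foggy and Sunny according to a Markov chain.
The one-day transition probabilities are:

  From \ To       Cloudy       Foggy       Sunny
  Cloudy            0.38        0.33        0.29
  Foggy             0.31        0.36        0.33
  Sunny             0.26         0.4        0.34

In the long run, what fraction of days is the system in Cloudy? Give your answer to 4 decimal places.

0.3161

Let the stationary distribution be π with π = πP and π_1 + π_2 + π_3 = 1.
π_1 = 0.38·π_1 + 0.31·π_2 + 0.26·π_3
π_2 = 0.33·π_1 + 0.36·π_2 + 0.4·π_3
Solving with the normalization constraint gives π = (0.3161, 0.3633, 0.3206).
So the stationary probability of Cloudy is 0.3161.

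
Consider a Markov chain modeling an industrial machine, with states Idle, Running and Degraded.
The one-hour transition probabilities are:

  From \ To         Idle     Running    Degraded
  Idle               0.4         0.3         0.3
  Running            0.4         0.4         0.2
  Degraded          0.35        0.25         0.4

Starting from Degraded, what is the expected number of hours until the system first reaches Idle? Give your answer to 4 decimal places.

2.7419

Let t(s) be the expected number of hours to first reach Idle from state s, with t(Idle) = 0. Conditioning on the first hour:
t(Running) = 1 + 0.4·t(Running) + 0.2·t(Degraded)
t(Degraded) = 1 + 0.25·t(Running) + 0.4·t(Degraded)
Solving: t(Running) = 2.5806, t(Degraded) = 2.7419.
Expected hours from Degraded to Idle: 2.7419.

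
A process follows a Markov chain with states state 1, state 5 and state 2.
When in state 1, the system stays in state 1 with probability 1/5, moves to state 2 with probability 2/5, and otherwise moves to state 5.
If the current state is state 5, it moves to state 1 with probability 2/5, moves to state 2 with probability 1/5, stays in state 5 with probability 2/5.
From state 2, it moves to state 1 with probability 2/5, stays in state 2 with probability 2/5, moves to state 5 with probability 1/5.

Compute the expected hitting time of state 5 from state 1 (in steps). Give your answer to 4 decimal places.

3.1250

Let t(s) be the expected number of steps to first reach state 5 from state s, with t(state 5) = 0. Conditioning on the first step:
t(state 1) = 1 + 0.2·t(state 1) + 0.4·t(state 2)
t(state 2) = 1 + 0.4·t(state 1) + 0.4·t(state 2)
Solving: t(state 1) = 3.1250, t(state 2) = 3.7500.
Expected steps from state 1 to state 5: 3.1250.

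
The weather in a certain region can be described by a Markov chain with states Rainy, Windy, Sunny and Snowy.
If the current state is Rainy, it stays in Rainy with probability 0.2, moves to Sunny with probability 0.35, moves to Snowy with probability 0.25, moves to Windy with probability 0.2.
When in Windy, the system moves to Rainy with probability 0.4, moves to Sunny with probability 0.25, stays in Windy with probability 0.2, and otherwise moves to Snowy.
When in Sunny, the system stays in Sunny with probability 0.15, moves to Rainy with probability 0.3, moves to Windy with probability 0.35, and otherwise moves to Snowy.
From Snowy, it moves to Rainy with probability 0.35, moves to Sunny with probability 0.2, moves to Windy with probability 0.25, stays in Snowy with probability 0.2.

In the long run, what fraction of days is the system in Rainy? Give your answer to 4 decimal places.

0.3044

Let the stationary distribution be π with π = πP and π_1 + π_2 + π_3 + π_4 = 1.
π_1 = 0.2·π_1 + 0.4·π_2 + 0.3·π_3 + 0.35·π_4
π_2 = 0.2·π_1 + 0.2·π_2 + 0.35·π_3 + 0.25·π_4
π_3 = 0.35·π_1 + 0.25·π_2 + 0.15·π_3 + 0.2·π_4
Solving with the normalization constraint gives π = (0.3044, 0.2470, 0.2457, 0.2029).
So the stationary probability of Rainy is 0.3044.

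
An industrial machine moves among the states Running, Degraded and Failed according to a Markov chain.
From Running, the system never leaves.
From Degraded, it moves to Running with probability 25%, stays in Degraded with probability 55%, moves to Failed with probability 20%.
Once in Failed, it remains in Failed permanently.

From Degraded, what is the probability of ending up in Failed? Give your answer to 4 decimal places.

0.4444

Let h(s) be the probability of absorption at Failed starting from transient state s. Then h(Failed) = 1 and h(Running) = 0. By first-step analysis:
h(Degraded) = 0.25·0 + 0.55·h(Degraded) + 0.2·1
Solving: h(Degraded) = 0.4444.
Starting from Degraded, the probability is 0.4444.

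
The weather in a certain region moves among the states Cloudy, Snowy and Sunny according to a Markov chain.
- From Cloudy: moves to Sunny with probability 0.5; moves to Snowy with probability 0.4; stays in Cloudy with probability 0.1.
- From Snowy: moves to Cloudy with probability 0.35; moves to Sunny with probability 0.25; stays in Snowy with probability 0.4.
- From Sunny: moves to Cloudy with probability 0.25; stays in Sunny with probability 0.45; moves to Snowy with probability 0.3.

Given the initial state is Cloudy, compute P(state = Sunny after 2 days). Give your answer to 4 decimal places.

0.3750

Sum over the intermediate state after 1 day:
P = P(Cloudy→Cloudy)·P(Cloudy→Sunny) + P(Cloudy→Snowy)·P(Snowy→Sunny) + P(Cloudy→Sunny)·P(Sunny→Sunny)
  = 0.1×0.5 + 0.4×0.25 + 0.5×0.45
  = 0.0500 + 0.1000 + 0.2250 = 0.3750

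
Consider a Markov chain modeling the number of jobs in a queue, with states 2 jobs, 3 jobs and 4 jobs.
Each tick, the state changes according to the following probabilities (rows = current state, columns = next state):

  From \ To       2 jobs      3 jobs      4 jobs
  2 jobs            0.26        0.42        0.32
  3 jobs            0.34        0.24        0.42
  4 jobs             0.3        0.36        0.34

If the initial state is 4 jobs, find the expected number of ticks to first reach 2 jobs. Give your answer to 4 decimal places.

3.1963

Let t(s) be the expected number of ticks to first reach 2 jobs from state s, with t(2 jobs) = 0. Conditioning on the first tick:
t(3 jobs) = 1 + 0.24·t(3 jobs) + 0.42·t(4 jobs)
t(4 jobs) = 1 + 0.36·t(3 jobs) + 0.34·t(4 jobs)
Solving: t(3 jobs) = 3.0822, t(4 jobs) = 3.1963.
Expected ticks from 4 jobs to 2 jobs: 3.1963.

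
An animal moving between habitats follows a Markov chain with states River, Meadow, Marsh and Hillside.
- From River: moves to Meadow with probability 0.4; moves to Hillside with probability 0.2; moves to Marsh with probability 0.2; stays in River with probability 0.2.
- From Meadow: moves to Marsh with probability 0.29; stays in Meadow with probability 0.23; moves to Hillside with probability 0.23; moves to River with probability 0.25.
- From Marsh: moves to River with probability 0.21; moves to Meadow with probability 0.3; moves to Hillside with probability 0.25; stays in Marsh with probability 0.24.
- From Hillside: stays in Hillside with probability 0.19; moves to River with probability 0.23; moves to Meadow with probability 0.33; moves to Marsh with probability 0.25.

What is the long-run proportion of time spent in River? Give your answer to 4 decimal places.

Let the stationary distribution be π with π = πP and π_1 + π_2 + π_3 + π_4 = 1.
π_1 = 0.2·π_1 + 0.25·π_2 + 0.21·π_3 + 0.23·π_4
π_2 = 0.4·π_1 + 0.23·π_2 + 0.3·π_3 + 0.33·π_4
π_3 = 0.2·π_1 + 0.29·π_2 + 0.24·π_3 + 0.25·π_4
Solving with the normalization constraint gives π = (0.2244, 0.3075, 0.2486, 0.2195).
So the stationary probability of River is 0.2244.

0.2244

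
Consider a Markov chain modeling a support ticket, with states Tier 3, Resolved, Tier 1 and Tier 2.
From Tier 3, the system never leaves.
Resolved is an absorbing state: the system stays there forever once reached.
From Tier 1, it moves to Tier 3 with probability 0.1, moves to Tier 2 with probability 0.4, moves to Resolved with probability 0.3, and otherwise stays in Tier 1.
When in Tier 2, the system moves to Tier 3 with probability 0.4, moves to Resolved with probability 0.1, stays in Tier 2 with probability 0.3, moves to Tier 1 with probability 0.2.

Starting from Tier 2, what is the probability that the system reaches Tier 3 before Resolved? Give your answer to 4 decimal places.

0.7083

Let h(s) be the probability of absorption at Tier 3 starting from transient state s. Then h(Tier 3) = 1 and h(Resolved) = 0. By first-step analysis:
h(Tier 1) = 0.1·1 + 0.3·0 + 0.2·h(Tier 1) + 0.4·h(Tier 2)
h(Tier 2) = 0.4·1 + 0.1·0 + 0.2·h(Tier 1) + 0.3·h(Tier 2)
Solving: h(Tier 1) = 0.4792, h(Tier 2) = 0.7083.
Starting from Tier 2, the probability is 0.7083.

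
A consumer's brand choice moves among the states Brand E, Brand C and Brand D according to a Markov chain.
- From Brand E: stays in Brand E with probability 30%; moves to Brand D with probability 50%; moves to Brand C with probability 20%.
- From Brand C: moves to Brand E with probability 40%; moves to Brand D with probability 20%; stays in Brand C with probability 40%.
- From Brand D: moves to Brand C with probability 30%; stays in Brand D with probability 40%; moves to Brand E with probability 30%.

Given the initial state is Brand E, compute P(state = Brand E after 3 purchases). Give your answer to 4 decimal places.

0.3290

Propagate the distribution vector 3 purchases from Brand E.
After 0 purchases: (1.0000, 0.0000, 0.0000)
After 1 purchase: (0.3000, 0.2000, 0.5000)
After 2 purchases: (0.3200, 0.2900, 0.3900)
After 3 purchases: (0.3290, 0.2970, 0.3740)
P(in Brand E after 3 purchases) = 0.3290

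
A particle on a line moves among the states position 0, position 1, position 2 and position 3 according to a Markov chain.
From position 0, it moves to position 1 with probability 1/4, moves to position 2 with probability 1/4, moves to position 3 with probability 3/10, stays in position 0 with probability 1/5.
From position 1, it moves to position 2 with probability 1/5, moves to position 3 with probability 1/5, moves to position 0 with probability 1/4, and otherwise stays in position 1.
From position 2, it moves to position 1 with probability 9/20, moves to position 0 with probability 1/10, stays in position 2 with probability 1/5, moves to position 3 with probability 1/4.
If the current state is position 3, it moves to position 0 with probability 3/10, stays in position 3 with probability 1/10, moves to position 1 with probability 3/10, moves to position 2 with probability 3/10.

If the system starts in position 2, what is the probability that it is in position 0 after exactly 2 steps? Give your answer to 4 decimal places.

0.2275

Propagate the distribution vector 2 steps from position 2.
After 0 steps: (0.0000, 0.0000, 1.0000, 0.0000)
After 1 step: (0.1000, 0.4500, 0.2000, 0.2500)
After 2 steps: (0.2275, 0.3475, 0.2300, 0.1950)
P(in position 0 after 2 steps) = 0.2275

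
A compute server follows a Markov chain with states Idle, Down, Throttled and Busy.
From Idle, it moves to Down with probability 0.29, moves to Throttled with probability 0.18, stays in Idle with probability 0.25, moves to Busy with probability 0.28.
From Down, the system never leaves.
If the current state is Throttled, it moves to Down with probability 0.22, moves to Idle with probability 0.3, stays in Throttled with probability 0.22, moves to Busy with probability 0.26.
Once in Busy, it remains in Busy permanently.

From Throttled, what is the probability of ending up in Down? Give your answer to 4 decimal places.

Let h(s) be the probability of absorption at Down starting from transient state s. Then h(Down) = 1 and h(Busy) = 0. By first-step analysis:
h(Idle) = 0.25·h(Idle) + 0.29·1 + 0.18·h(Throttled) + 0.28·0
h(Throttled) = 0.3·h(Idle) + 0.22·1 + 0.22·h(Throttled) + 0.26·0
Solving: h(Idle) = 0.5006, h(Throttled) = 0.4746.
Starting from Throttled, the probability is 0.4746.

0.4746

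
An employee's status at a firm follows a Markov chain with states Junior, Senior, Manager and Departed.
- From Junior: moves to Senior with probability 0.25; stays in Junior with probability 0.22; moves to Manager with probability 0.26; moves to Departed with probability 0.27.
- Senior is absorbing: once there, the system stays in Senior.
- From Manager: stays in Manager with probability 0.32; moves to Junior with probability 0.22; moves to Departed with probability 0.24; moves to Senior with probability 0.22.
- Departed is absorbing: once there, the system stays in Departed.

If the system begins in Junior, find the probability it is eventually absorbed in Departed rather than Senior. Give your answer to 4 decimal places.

Let h(s) be the probability of absorption at Departed starting from transient state s. Then h(Departed) = 1 and h(Senior) = 0. By first-step analysis:
h(Junior) = 0.22·h(Junior) + 0.25·0 + 0.26·h(Manager) + 0.27·1
h(Manager) = 0.22·h(Junior) + 0.22·0 + 0.32·h(Manager) + 0.24·1
Solving: h(Junior) = 0.5199, h(Manager) = 0.5211.
Starting from Junior, the probability is 0.5199.

0.5199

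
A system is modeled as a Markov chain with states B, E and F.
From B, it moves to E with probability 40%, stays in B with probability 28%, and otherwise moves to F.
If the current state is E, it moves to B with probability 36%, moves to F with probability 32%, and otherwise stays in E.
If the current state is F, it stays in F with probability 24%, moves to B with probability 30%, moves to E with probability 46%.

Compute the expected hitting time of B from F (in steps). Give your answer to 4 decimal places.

3.0844

Let t(s) be the expected number of steps to first reach B from state s, with t(B) = 0. Conditioning on the first step:
t(E) = 1 + 0.32·t(E) + 0.32·t(F)
t(F) = 1 + 0.46·t(E) + 0.24·t(F)
Solving: t(E) = 2.9221, t(F) = 3.0844.
Expected steps from F to B: 3.0844.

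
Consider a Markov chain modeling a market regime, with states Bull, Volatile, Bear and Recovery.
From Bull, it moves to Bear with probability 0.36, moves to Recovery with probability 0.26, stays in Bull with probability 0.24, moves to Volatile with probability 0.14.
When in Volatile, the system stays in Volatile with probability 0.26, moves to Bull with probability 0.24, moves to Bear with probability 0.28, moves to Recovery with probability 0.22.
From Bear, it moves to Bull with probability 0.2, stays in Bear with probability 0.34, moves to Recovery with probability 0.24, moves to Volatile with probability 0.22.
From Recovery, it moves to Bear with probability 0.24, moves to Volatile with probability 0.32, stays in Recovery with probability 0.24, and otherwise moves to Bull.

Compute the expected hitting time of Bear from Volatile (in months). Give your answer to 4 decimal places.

3.4591

Let t(s) be the expected number of months to first reach Bear from state s, with t(Bear) = 0. Conditioning on the first month:
t(Bull) = 1 + 0.24·t(Bull) + 0.14·t(Volatile) + 0.26·t(Recovery)
t(Volatile) = 1 + 0.24·t(Bull) + 0.26·t(Volatile) + 0.22·t(Recovery)
t(Recovery) = 1 + 0.2·t(Bull) + 0.32·t(Volatile) + 0.24·t(Recovery)
Solving: t(Bull) = 3.1884, t(Volatile) = 3.4591, t(Recovery) = 3.6113.
Expected months from Volatile to Bear: 3.4591.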